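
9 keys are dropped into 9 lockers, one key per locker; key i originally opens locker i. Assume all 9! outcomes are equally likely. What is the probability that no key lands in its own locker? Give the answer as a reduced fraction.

Favorable outcomes: !9 = 133496.
Total outcomes: 9! = 362880.
Probability = 133496/362880 = 16687/45360.

16687/45360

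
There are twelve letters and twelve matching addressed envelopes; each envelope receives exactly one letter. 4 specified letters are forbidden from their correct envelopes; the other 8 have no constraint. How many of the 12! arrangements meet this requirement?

339696000

Let A_j be the event that the j-th constrained one is fixed. By inclusion-exclusion over the 4 events:
Σ_{j=0}^{4} (-1)^j C(4,j)(12-j)!
= C(4,0)·12! - C(4,1)·11! + C(4,2)·10! - C(4,3)·9! + C(4,4)·8!
= 479001600 - 159667200 + 21772800 - 1451520 + 40320
= 339696000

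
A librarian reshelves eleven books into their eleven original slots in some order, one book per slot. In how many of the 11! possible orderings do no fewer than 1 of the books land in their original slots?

25232230

Sum C(11,i)·!(11-i) for i = 1..11:
  i=1: C(11,1)·!10 = 11·1334961 = 14684571
  i=2: C(11,2)·!9 = 55·133496 = 7342280
  i=3: C(11,3)·!8 = 165·14833 = 2447445
  i=4: C(11,4)·!7 = 330·1854 = 611820
  i=5: C(11,5)·!6 = 462·265 = 122430
  i=6: C(11,6)·!5 = 462·44 = 20328
  i=7: C(11,7)·!4 = 330·9 = 2970
  i=8: C(11,8)·!3 = 165·2 = 330
  i=9: C(11,9)·!2 = 55·1 = 55
  i=10: C(11,10)·!1 = 11·0 = 0
  i=11: C(11,11)·!0 = 1·1 = 1
Total = 25232230.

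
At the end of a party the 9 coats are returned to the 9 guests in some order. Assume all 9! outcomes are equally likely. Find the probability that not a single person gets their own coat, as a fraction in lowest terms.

Favorable outcomes: !9 = 133496.
Total outcomes: 9! = 362880.
Probability = 133496/362880 = 16687/45360.

16687/45360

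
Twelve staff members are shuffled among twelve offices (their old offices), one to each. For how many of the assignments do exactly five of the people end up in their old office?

1468368

Choose which 5 of the 12 are fixed: C(12,5) = 792.
The remaining 7 must be deranged: !7 = 1854.
Total: 792 × 1854 = 1468368.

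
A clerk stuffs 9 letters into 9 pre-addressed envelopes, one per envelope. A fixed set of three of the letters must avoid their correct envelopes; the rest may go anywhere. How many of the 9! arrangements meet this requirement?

256320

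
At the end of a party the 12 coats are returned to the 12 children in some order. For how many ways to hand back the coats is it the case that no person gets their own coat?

176214841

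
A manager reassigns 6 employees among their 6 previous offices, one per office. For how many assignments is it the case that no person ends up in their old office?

265

!6 = 6! · Σ_{k=0}^{6} (-1)^k/k!
= 6! - 6!/1! + 6!/2! - 6!/3! + 6!/4! - 6!/5! + 6!/6!
= 720 - 720 + 360 - 120 + 30 - 6 + 1
= 265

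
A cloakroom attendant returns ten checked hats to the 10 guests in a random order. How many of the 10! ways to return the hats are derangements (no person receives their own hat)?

!10 is the nearest integer to 10!/e.
10! = 3628800, and 3628800/e ≈ 1334960.92, so !10 = 1334961.

1334961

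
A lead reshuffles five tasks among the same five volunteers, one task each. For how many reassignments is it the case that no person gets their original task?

By inclusion-exclusion, !5 = Σ (-1)^k · 5!/k! for k=0..5
= 5! - 5!/1! + 5!/2! - 5!/3! + 5!/4! - 5!/5!
= 120 - 120 + 60 - 20 + 5 - 1
= 44

44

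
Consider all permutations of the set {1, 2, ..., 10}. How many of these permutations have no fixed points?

1334961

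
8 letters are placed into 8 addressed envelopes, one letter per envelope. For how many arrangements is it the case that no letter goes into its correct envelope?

!8 is the nearest integer to 8!/e.
8! = 40320, and 40320/e ≈ 14832.90, so !8 = 14833.

14833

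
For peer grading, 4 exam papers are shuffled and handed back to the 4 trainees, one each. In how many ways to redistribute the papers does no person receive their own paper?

9

By inclusion-exclusion, !4 = Σ (-1)^k · 4!/k! for k=0..4
= 4! - 4!/1! + 4!/2! - 4!/3! + 4!/4!
= 24 - 24 + 12 - 4 + 1
= 9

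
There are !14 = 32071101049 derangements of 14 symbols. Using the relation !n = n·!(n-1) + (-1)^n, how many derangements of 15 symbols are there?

481066515734

!15 = 15·32071101049 - 1 = 481066515734.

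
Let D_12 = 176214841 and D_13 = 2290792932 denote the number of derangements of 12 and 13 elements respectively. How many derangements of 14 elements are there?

D_14 = (14-1)·(D_13 + D_12) = 13·(2290792932 + 176214841) = 13·2467007773 = 32071101049.

32071101049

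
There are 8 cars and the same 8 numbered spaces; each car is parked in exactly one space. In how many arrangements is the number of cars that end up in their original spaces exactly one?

14832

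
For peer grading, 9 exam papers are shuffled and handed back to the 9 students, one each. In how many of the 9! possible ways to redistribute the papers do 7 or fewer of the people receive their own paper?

362879

Sum C(9,i)·!(9-i) for i = 0..7:
  i=0: C(9,0)·!9 = 1·133496 = 133496
  i=1: C(9,1)·!8 = 9·14833 = 133497
  i=2: C(9,2)·!7 = 36·1854 = 66744
  i=3: C(9,3)·!6 = 84·265 = 22260
  i=4: C(9,4)·!5 = 126·44 = 5544
  i=5: C(9,5)·!4 = 126·9 = 1134
  i=6: C(9,6)·!3 = 84·2 = 168
  i=7: C(9,7)·!2 = 36·1 = 36
Total = 362879.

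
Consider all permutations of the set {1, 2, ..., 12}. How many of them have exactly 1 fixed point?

Pick the single fixed position: C(12,1) = 12 ways.
The remaining 11 must be deranged: !11 = 14684570.
Total: 12 × 14684570 = 176214840.

176214840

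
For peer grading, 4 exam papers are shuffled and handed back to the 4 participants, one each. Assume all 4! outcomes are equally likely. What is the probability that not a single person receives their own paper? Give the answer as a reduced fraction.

Favorable outcomes: !4 = 9.
Total outcomes: 4! = 24.
Probability = 9/24 = 3/8.

3/8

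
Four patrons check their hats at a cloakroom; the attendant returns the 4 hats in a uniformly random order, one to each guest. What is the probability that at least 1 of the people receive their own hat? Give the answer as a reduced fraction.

5/8

Favorable outcomes: Σ_{i≥1} C(4,i)·!(4-i) = 4·2 + 6·1 + 4·0 + 1·1 = 15.
Total outcomes: 4! = 24.
Probability = 15/24 = 5/8.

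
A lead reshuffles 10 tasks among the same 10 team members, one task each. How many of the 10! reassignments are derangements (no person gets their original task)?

By inclusion-exclusion, !10 = Σ (-1)^k · 10!/k! for k=0..10
= 10! - 10!/1! + 10!/2! - 10!/3! + 10!/4! - 10!/5! + 10!/6! - 10!/7! + 10!/8! - 10!/9! + 10!/10!
= 3628800 - 3628800 + 1814400 - 604800 + 151200 - 30240 + 5040 - 720 + 90 - 10 + 1
= 1334961

1334961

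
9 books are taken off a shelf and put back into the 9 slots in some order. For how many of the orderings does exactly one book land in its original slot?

Pick the single fixed position: C(9,1) = 9 ways.
The other 8 form a derangement: !8 = 14833.
Total: 9 × 14833 = 133497.

133497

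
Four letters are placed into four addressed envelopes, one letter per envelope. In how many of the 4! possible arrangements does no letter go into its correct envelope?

9

The number of derangements of 4 is !4 = Σ_{k=0}^{4} (-1)^k·4!/k!
= 4! - 4!/1! + 4!/2! - 4!/3! + 4!/4!
= 24 - 24 + 12 - 4 + 1
= 9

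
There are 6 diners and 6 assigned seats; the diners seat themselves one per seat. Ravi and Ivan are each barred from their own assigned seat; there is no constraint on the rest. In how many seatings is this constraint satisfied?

Let A_j be the event that the j-th constrained one is fixed. By inclusion-exclusion over the 2 events:
Σ_{j=0}^{2} (-1)^j C(2,j)(6-j)!
= C(2,0)·6! - C(2,1)·5! + C(2,2)·4!
= 720 - 240 + 24
= 504

504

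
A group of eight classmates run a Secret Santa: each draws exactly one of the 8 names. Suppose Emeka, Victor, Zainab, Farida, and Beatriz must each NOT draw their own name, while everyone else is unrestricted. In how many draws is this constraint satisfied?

21234

Let A_j be the event that the j-th constrained one is fixed. By inclusion-exclusion over the 5 events:
Σ_{j=0}^{5} (-1)^j C(5,j)(8-j)!
= C(5,0)·8! - C(5,1)·7! + C(5,2)·6! - C(5,3)·5! + C(5,4)·4! - C(5,5)·3!
= 40320 - 25200 + 7200 - 1200 + 120 - 6
= 21234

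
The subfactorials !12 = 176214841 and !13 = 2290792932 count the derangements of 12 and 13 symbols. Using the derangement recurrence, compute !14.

32071101049

!14 = (14-1)·(!13 + !12) = 13·(2290792932 + 176214841) = 13·2467007773 = 32071101049.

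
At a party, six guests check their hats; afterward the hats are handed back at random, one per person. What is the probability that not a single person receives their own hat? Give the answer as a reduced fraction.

53/144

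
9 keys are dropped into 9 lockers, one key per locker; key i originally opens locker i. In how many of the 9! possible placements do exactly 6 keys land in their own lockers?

168

Pick the 6 fixed positions: C(9,6) = 84 ways.
The remaining 3 must be deranged: !3 = 2.
Total: 84 × 2 = 168.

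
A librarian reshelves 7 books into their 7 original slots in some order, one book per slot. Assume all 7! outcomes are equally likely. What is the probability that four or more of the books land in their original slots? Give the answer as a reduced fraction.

23/1260

Favorable outcomes: Σ_{i≥4} C(7,i)·!(7-i) = 35·2 + 21·1 + 7·0 + 1·1 = 92.
Total outcomes: 7! = 5040.
Probability = 92/5040 = 23/1260.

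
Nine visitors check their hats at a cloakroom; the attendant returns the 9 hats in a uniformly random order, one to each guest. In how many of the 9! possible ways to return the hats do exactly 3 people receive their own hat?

Choose which 3 of the 9 are fixed: C(9,3) = 84.
The remaining 6 must be deranged: !6 = 265.
Total: 84 × 265 = 22260.

22260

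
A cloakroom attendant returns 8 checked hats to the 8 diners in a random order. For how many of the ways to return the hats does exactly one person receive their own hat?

14832

Pick the single fixed position: C(8,1) = 8 ways.
The remaining 7 must be deranged: !7 = 1854.
Total: 8 × 1854 = 14832.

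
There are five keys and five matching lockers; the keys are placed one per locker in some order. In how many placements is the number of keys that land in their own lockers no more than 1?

Sum C(5,i)·!(5-i) for i = 0..1:
  i=0: C(5,0)·!5 = 1·44 = 44
  i=1: C(5,1)·!4 = 5·9 = 45
Total = 89.

89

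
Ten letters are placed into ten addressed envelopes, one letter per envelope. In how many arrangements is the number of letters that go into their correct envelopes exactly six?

Pick the 6 fixed positions: C(10,6) = 210 ways.
The other 4 form a derangement: !4 = 9.
Total: 210 × 9 = 1890.

1890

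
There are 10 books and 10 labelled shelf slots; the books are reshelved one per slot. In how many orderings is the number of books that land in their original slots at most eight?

# with exactly i fixed is C(10,i)·!(10-i); sum over i=0..8:
  i=0: C(10,0)·!10 = 1·1334961 = 1334961
  i=1: C(10,1)·!9 = 10·133496 = 1334960
  i=2: C(10,2)·!8 = 45·14833 = 667485
  i=3: C(10,3)·!7 = 120·1854 = 222480
  i=4: C(10,4)·!6 = 210·265 = 55650
  i=5: C(10,5)·!5 = 252·44 = 11088
  i=6: C(10,6)·!4 = 210·9 = 1890
  i=7: C(10,7)·!3 = 120·2 = 240
  i=8: C(10,8)·!2 = 45·1 = 45
Total = 3628799.

3628799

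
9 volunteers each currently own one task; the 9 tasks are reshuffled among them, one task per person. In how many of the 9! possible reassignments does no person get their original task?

133496

Use !n = (n-1)(!(n-1) + !(n-2)).
!9 = 8·(14833 + 1854) = 8·16687 = 133496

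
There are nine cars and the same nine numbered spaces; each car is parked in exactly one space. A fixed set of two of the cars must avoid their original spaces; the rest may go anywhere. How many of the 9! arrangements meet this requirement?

287280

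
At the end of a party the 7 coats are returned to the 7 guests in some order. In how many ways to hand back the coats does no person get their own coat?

1854

Use !n = (n-1)(!(n-1) + !(n-2)).
!7 = 6·(265 + 44) = 6·309 = 1854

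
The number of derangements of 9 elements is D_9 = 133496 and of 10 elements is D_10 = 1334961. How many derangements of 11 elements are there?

14684570

D_11 = (11-1)·(D_10 + D_9) = 10·(1334961 + 133496) = 10·1468457 = 14684570.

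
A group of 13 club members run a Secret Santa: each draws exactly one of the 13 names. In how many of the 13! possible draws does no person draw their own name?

!13 = 13! · Σ_{k=0}^{13} (-1)^k/k!
= 13! - 13!/1! + 13!/2! - 13!/3! + 13!/4! - 13!/5! + 13!/6! - 13!/7! + 13!/8! - 13!/9! + 13!/10! - 13!/11! + 13!/12! - 13!/13!
= 6227020800 - 6227020800 + 3113510400 - 1037836800 + 259459200 - 51891840 + 8648640 - 1235520 + 154440 - 17160 + 1716 - 156 + 13 - 1
= 2290792932

2290792932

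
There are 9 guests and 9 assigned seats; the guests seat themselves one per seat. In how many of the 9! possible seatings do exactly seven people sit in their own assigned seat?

36

Pick the 7 fixed positions: C(9,7) = 36 ways.
The remaining 2 must be deranged: !2 = 1.
Total: 36 × 1 = 36.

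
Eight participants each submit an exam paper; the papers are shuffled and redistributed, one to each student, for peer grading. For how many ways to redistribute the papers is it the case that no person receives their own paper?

14833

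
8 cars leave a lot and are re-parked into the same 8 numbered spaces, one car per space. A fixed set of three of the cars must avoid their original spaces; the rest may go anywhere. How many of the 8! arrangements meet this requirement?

27240

Let A_j be the event that the j-th constrained one is fixed. By inclusion-exclusion over the 3 events:
Σ_{j=0}^{3} (-1)^j C(3,j)(8-j)!
= C(3,0)·8! - C(3,1)·7! + C(3,2)·6! - C(3,3)·5!
= 40320 - 15120 + 2160 - 120
= 27240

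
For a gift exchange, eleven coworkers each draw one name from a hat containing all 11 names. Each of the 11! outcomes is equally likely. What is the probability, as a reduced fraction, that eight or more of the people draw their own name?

193/19958400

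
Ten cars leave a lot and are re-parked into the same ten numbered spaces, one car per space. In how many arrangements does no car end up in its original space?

1334961

By inclusion-exclusion, !10 = Σ (-1)^k · 10!/k! for k=0..10
= 10! - 10!/1! + 10!/2! - 10!/3! + 10!/4! - 10!/5! + 10!/6! - 10!/7! + 10!/8! - 10!/9! + 10!/10!
= 3628800 - 3628800 + 1814400 - 604800 + 151200 - 30240 + 5040 - 720 + 90 - 10 + 1
= 1334961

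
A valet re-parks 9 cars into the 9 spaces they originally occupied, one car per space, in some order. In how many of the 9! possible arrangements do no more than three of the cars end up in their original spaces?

355997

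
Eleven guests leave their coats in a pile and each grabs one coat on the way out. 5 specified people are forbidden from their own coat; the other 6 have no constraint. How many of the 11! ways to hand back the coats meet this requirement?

25022880

Let A_j be the event that the j-th constrained one is fixed. By inclusion-exclusion over the 5 events:
Σ_{j=0}^{5} (-1)^j C(5,j)(11-j)!
= C(5,0)·11! - C(5,1)·10! + C(5,2)·9! - C(5,3)·8! + C(5,4)·7! - C(5,5)·6!
= 39916800 - 18144000 + 3628800 - 403200 + 25200 - 720
= 25022880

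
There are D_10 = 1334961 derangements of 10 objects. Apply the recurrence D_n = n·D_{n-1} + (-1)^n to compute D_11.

14684570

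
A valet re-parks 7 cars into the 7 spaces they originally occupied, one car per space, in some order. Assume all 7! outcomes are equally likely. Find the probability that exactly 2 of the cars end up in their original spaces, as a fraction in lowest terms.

11/60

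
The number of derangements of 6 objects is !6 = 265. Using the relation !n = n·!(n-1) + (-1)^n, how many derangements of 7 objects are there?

!7 = 7·265 - 1 = 1854.

1854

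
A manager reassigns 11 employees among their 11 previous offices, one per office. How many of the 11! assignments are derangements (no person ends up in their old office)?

Recurrence: !11 = 10·(!10 + !9).
!11 = 10·(1334961 + 133496) = 10·1468457 = 14684570

14684570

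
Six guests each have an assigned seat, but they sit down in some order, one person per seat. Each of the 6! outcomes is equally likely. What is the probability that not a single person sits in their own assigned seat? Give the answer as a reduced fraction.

53/144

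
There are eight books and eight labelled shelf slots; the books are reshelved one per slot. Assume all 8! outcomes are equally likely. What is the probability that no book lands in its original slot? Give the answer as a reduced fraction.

Favorable outcomes: !8 = 14833.
Total outcomes: 8! = 40320.
Probability = 14833/40320 = 2119/5760.

2119/5760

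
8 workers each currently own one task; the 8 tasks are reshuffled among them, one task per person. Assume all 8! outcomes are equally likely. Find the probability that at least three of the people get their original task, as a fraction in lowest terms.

Favorable outcomes: Σ_{i≥3} C(8,i)·!(8-i) = 56·44 + 70·9 + 56·2 + 28·1 + 8·0 + 1·1 = 3235.
Total outcomes: 8! = 40320.
Probability = 3235/40320 = 647/8064.

647/8064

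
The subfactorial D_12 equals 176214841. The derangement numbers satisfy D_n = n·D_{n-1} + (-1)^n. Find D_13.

D_13 = 13·176214841 - 1 = 2290792932.

2290792932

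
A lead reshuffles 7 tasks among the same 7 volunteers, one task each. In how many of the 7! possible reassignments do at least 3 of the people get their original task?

407

# with exactly i fixed is C(7,i)·!(7-i); sum over i=3..7:
  i=3: C(7,3)·!4 = 35·9 = 315
  i=4: C(7,4)·!3 = 35·2 = 70
  i=5: C(7,5)·!2 = 21·1 = 21
  i=6: C(7,6)·!1 = 7·0 = 0
  i=7: C(7,7)·!0 = 1·1 = 1
Total = 407.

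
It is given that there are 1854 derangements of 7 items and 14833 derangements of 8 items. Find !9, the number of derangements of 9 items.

133496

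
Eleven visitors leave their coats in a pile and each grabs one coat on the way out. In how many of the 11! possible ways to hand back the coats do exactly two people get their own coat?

7342280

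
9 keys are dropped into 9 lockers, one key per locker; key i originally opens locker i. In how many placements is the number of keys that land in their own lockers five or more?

1339

Sum C(9,i)·!(9-i) for i = 5..9:
  i=5: C(9,5)·!4 = 126·9 = 1134
  i=6: C(9,6)·!3 = 84·2 = 168
  i=7: C(9,7)·!2 = 36·1 = 36
  i=8: C(9,8)·!1 = 9·0 = 0
  i=9: C(9,9)·!0 = 1·1 = 1
Total = 1339.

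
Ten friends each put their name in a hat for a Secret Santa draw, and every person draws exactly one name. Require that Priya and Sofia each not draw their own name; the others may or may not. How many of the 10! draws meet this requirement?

2943360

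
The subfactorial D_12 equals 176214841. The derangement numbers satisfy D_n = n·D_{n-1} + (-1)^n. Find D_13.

2290792932

D_13 = 13·176214841 - 1 = 2290792932.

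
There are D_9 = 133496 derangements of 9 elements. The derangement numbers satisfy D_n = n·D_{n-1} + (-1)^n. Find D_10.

D_10 = 10·133496 + 1 = 1334961.

1334961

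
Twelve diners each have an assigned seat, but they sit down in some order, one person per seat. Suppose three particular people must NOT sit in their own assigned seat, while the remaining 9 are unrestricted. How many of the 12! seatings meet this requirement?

Let A_j be the event that the j-th constrained one is fixed. By inclusion-exclusion over the 3 events:
Σ_{j=0}^{3} (-1)^j C(3,j)(12-j)!
= C(3,0)·12! - C(3,1)·11! + C(3,2)·10! - C(3,3)·9!
= 479001600 - 119750400 + 10886400 - 362880
= 369774720

369774720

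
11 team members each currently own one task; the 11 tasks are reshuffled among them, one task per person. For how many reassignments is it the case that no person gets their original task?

Use !n = (n-1)(!(n-1) + !(n-2)).
!11 = 10·(1334961 + 133496) = 10·1468457 = 14684570

14684570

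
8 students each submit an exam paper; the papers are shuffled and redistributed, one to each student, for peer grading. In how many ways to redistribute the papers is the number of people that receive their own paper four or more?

771

Sum C(8,i)·!(8-i) for i = 4..8:
  i=4: C(8,4)·!4 = 70·9 = 630
  i=5: C(8,5)·!3 = 56·2 = 112
  i=6: C(8,6)·!2 = 28·1 = 28
  i=7: C(8,7)·!1 = 8·0 = 0
  i=8: C(8,8)·!0 = 1·1 = 1
Total = 771.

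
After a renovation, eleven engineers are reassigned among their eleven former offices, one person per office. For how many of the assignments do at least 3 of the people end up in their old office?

# with exactly i fixed is C(11,i)·!(11-i); sum over i=3..11:
  i=3: C(11,3)·!8 = 165·14833 = 2447445
  i=4: C(11,4)·!7 = 330·1854 = 611820
  i=5: C(11,5)·!6 = 462·265 = 122430
  i=6: C(11,6)·!5 = 462·44 = 20328
  i=7: C(11,7)·!4 = 330·9 = 2970
  i=8: C(11,8)·!3 = 165·2 = 330
  i=9: C(11,9)·!2 = 55·1 = 55
  i=10: C(11,10)·!1 = 11·0 = 0
  i=11: C(11,11)·!0 = 1·1 = 1
Total = 3205379.

3205379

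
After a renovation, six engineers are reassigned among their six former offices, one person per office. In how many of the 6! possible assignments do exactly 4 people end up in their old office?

15

Choose which 4 of the 6 are fixed: C(6,4) = 15.
The remaining 2 must be deranged: !2 = 1.
Total: 15 × 1 = 15.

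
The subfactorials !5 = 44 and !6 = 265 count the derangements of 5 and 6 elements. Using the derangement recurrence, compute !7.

!7 = (7-1)·(!6 + !5) = 6·(265 + 44) = 6·309 = 1854.

1854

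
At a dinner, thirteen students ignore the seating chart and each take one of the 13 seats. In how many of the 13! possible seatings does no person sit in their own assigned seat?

2290792932

By inclusion-exclusion, !13 = Σ (-1)^k · 13!/k! for k=0..13
= 13! - 13!/1! + 13!/2! - 13!/3! + 13!/4! - 13!/5! + 13!/6! - 13!/7! + 13!/8! - 13!/9! + 13!/10! - 13!/11! + 13!/12! - 13!/13!
= 6227020800 - 6227020800 + 3113510400 - 1037836800 + 259459200 - 51891840 + 8648640 - 1235520 + 154440 - 17160 + 1716 - 156 + 13 - 1
= 2290792932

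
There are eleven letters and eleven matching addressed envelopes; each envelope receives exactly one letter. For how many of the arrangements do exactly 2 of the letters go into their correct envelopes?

7342280

Pick the 2 fixed positions: C(11,2) = 55 ways.
The remaining 9 must be deranged: !9 = 133496.
Total: 55 × 133496 = 7342280.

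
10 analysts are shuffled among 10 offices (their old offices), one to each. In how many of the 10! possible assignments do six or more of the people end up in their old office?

2176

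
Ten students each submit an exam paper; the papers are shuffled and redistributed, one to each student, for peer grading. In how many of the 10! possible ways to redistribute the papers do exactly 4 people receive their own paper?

Pick the 4 fixed positions: C(10,4) = 210 ways.
The remaining 6 must be deranged: !6 = 265.
Total: 210 × 265 = 55650.

55650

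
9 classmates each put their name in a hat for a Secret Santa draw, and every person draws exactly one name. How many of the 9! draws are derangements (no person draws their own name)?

Recurrence: !9 = 9·!8 + (-1)^9.
!9 = 9·14833 - 1 = 133496

133496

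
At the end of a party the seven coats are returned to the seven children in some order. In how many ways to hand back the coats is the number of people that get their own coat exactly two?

Pick the 2 fixed positions: C(7,2) = 21 ways.
The remaining 5 must be deranged: !5 = 44.
Total: 21 × 44 = 924.

924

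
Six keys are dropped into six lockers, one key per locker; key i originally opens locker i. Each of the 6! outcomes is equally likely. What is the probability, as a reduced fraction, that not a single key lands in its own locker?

53/144

Favorable outcomes: !6 = 265.
Total outcomes: 6! = 720.
Probability = 265/720 = 53/144.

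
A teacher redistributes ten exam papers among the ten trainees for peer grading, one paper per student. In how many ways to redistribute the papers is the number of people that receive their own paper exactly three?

Pick the 3 fixed positions: C(10,3) = 120 ways.
The remaining 7 must be deranged: !7 = 1854.
Total: 120 × 1854 = 222480.

222480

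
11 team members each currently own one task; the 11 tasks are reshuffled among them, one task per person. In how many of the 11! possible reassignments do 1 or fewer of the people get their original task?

29369141

Sum C(11,i)·!(11-i) for i = 0..1:
  i=0: C(11,0)·!11 = 1·14684570 = 14684570
  i=1: C(11,1)·!10 = 11·1334961 = 14684571
Total = 29369141.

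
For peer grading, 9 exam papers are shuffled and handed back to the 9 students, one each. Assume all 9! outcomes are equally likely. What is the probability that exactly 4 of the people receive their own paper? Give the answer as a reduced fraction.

11/720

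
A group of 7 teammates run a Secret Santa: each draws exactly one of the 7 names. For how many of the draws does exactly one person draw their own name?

1855

Pick the single fixed position: C(7,1) = 7 ways.
The remaining 6 must be deranged: !6 = 265.
Total: 7 × 265 = 1855.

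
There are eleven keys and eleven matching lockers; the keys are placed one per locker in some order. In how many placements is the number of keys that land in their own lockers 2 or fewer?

# with exactly i fixed is C(11,i)·!(11-i); sum over i=0..2:
  i=0: C(11,0)·!11 = 1·14684570 = 14684570
  i=1: C(11,1)·!10 = 11·1334961 = 14684571
  i=2: C(11,2)·!9 = 55·133496 = 7342280
Total = 36711421.

36711421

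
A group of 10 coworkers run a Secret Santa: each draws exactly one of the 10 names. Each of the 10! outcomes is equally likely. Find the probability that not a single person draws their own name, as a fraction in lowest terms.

16481/44800

Favorable outcomes: !10 = 1334961.
Total outcomes: 10! = 3628800.
Probability = 1334961/3628800 = 16481/44800.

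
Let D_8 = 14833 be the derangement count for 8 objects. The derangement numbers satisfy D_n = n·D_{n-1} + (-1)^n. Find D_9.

133496

D_9 = 9·14833 - 1 = 133496.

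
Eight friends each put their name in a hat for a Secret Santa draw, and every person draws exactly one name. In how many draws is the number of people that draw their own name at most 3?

39549

Sum C(8,i)·!(8-i) for i = 0..3:
  i=0: C(8,0)·!8 = 1·14833 = 14833
  i=1: C(8,1)·!7 = 8·1854 = 14832
  i=2: C(8,2)·!6 = 28·265 = 7420
  i=3: C(8,3)·!5 = 56·44 = 2464
Total = 39549.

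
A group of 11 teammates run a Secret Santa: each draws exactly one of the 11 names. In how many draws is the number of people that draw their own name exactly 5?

Pick the 5 fixed positions: C(11,5) = 462 ways.
The remaining 6 must be deranged: !6 = 265.
Total: 462 × 265 = 122430.

122430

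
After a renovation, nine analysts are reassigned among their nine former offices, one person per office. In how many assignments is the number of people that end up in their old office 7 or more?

37

# with exactly i fixed is C(9,i)·!(9-i); sum over i=7..9:
  i=7: C(9,7)·!2 = 36·1 = 36
  i=8: C(9,8)·!1 = 9·0 = 0
  i=9: C(9,9)·!0 = 1·1 = 1
Total = 37.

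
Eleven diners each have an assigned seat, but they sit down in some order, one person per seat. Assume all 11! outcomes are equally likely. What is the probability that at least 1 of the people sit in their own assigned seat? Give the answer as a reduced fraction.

2523223/3991680

Favorable outcomes: Σ_{i≥1} C(11,i)·!(11-i) = 11·1334961 + 55·133496 + 165·14833 + 330·1854 + 462·265 + 462·44 + 330·9 + 165·2 + 55·1 + 11·0 + 1·1 = 25232230.
Total outcomes: 11! = 39916800.
Probability = 25232230/39916800 = 2523223/3991680.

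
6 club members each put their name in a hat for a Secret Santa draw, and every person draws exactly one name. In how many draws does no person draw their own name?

265

By inclusion-exclusion, !6 = Σ (-1)^k · 6!/k! for k=0..6
= 6! - 6!/1! + 6!/2! - 6!/3! + 6!/4! - 6!/5! + 6!/6!
= 720 - 720 + 360 - 120 + 30 - 6 + 1
= 265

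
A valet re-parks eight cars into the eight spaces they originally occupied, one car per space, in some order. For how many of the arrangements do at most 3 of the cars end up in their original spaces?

39549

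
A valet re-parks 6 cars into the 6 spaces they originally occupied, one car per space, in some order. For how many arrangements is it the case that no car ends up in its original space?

265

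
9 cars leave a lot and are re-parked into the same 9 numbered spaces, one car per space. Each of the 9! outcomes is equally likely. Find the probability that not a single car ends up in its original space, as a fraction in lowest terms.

16687/45360

Favorable outcomes: !9 = 133496.
Total outcomes: 9! = 362880.
Probability = 133496/362880 = 16687/45360.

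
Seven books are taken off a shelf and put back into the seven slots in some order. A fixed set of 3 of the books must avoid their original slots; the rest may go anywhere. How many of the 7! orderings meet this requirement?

Inclusion-exclusion on the 3 forbidden self-matches:
Σ_{j=0}^{3} (-1)^j C(3,j)(7-j)!
= C(3,0)·7! - C(3,1)·6! + C(3,2)·5! - C(3,3)·4!
= 5040 - 2160 + 360 - 24
= 3216

3216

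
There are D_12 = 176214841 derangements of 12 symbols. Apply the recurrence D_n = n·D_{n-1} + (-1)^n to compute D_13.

2290792932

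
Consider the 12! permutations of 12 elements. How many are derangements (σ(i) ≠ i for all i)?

176214841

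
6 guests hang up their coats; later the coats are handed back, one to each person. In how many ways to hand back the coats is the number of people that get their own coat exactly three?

Choose which 3 of the 6 are fixed: C(6,3) = 20.
The other 3 form a derangement: !3 = 2.
Total: 20 × 2 = 40.

40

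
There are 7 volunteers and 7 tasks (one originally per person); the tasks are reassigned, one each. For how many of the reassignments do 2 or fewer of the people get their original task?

4633

# with exactly i fixed is C(7,i)·!(7-i); sum over i=0..2:
  i=0: C(7,0)·!7 = 1·1854 = 1854
  i=1: C(7,1)·!6 = 7·265 = 1855
  i=2: C(7,2)·!5 = 21·44 = 924
Total = 4633.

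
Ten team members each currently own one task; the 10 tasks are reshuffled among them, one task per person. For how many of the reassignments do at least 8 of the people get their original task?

46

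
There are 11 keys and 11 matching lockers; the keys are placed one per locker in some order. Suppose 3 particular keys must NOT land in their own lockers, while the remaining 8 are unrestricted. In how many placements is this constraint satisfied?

30078720

Let A_j be the event that the j-th constrained one is fixed. By inclusion-exclusion over the 3 events:
Σ_{j=0}^{3} (-1)^j C(3,j)(11-j)!
= C(3,0)·11! - C(3,1)·10! + C(3,2)·9! - C(3,3)·8!
= 39916800 - 10886400 + 1088640 - 40320
= 30078720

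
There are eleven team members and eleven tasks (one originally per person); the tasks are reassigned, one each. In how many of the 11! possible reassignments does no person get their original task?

Use !n = n·!(n-1) + (-1)^n.
!11 = 11·1334961 - 1 = 14684570

14684570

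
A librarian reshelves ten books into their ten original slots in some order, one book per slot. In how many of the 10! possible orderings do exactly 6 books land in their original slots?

Choose which 6 of the 10 are fixed: C(10,6) = 210.
The remaining 4 must be deranged: !4 = 9.
Total: 210 × 9 = 1890.

1890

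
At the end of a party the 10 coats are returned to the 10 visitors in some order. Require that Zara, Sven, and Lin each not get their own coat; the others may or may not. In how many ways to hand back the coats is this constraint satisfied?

2656080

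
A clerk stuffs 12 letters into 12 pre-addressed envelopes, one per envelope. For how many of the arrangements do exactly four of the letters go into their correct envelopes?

7342335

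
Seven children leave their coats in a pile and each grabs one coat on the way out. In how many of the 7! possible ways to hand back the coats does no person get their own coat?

1854

The subfactorial !7 = [7!/e] (nearest integer).
7! = 5040, and 5040/e ≈ 1854.11, so !7 = 1854.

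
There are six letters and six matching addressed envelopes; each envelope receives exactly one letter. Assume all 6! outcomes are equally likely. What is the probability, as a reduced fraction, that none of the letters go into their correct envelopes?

53/144

Favorable outcomes: !6 = 265.
Total outcomes: 6! = 720.
Probability = 265/720 = 53/144.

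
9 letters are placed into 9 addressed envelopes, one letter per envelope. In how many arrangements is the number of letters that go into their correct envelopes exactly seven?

36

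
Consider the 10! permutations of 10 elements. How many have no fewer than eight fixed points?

46

# with exactly i fixed is C(10,i)·!(10-i); sum over i=8..10:
  i=8: C(10,8)·!2 = 45·1 = 45
  i=9: C(10,9)·!1 = 10·0 = 0
  i=10: C(10,10)·!0 = 1·1 = 1
Total = 46.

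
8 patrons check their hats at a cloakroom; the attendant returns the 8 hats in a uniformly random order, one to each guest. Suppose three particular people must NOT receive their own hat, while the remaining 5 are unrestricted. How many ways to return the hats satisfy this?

27240

Inclusion-exclusion on the 3 forbidden self-matches:
Σ_{j=0}^{3} (-1)^j C(3,j)(8-j)!
= C(3,0)·8! - C(3,1)·7! + C(3,2)·6! - C(3,3)·5!
= 40320 - 15120 + 2160 - 120
= 27240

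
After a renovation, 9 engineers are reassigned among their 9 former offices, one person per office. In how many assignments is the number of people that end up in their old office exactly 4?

5544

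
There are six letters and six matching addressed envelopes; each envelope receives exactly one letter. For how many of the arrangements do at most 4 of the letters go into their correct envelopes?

719

# with exactly i fixed is C(6,i)·!(6-i); sum over i=0..4:
  i=0: C(6,0)·!6 = 1·265 = 265
  i=1: C(6,1)·!5 = 6·44 = 264
  i=2: C(6,2)·!4 = 15·9 = 135
  i=3: C(6,3)·!3 = 20·2 = 40
  i=4: C(6,4)·!2 = 15·1 = 15
Total = 719.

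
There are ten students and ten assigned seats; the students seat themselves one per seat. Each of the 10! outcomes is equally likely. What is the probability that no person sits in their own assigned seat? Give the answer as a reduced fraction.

16481/44800

Favorable outcomes: !10 = 1334961.
Total outcomes: 10! = 3628800.
Probability = 1334961/3628800 = 16481/44800.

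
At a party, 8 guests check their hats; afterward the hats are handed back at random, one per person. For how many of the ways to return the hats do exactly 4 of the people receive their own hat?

630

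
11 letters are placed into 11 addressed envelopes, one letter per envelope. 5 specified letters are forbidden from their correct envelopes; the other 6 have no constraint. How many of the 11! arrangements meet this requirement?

25022880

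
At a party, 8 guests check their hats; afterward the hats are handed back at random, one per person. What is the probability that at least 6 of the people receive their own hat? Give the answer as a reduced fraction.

29/40320

Favorable outcomes: Σ_{i≥6} C(8,i)·!(8-i) = 28·1 + 8·0 + 1·1 = 29.
Total outcomes: 8! = 40320.
Probability = 29/40320 = 29/40320.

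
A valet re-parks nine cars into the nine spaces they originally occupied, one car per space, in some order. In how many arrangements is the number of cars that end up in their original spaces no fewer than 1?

229384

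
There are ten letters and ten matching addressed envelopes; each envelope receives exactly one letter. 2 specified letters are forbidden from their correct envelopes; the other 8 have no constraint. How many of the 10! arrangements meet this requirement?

2943360

Inclusion-exclusion on the 2 forbidden self-matches:
Σ_{j=0}^{2} (-1)^j C(2,j)(10-j)!
= C(2,0)·10! - C(2,1)·9! + C(2,2)·8!
= 3628800 - 725760 + 40320
= 2943360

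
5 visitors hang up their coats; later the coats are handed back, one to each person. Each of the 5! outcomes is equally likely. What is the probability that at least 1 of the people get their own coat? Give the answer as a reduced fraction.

Favorable outcomes: Σ_{i≥1} C(5,i)·!(5-i) = 5·9 + 10·2 + 10·1 + 5·0 + 1·1 = 76.
Total outcomes: 5! = 120.
Probability = 76/120 = 19/30.

19/30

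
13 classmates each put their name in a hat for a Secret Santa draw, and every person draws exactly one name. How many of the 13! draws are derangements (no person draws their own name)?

The number of derangements of 13 is !13 = Σ_{k=0}^{13} (-1)^k·13!/k!
= 13! - 13!/1! + 13!/2! - 13!/3! + 13!/4! - 13!/5! + 13!/6! - 13!/7! + 13!/8! - 13!/9! + 13!/10! - 13!/11! + 13!/12! - 13!/13!
= 6227020800 - 6227020800 + 3113510400 - 1037836800 + 259459200 - 51891840 + 8648640 - 1235520 + 154440 - 17160 + 1716 - 156 + 13 - 1
= 2290792932

2290792932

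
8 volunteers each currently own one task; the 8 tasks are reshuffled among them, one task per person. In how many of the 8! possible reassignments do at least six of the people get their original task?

29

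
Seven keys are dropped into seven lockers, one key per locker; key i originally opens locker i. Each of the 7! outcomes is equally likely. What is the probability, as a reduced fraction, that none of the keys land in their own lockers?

103/280

Favorable outcomes: !7 = 1854.
Total outcomes: 7! = 5040.
Probability = 1854/5040 = 103/280.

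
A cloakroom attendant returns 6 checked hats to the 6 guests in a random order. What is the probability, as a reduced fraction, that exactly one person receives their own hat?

Favorable outcomes: C(6,1)·!5 = 6·44 = 264.
Total outcomes: 6! = 720.
Probability = 264/720 = 11/30.

11/30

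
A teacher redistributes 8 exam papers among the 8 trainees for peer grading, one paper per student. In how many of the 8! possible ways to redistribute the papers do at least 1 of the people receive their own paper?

25487

Sum C(8,i)·!(8-i) for i = 1..8:
  i=1: C(8,1)·!7 = 8·1854 = 14832
  i=2: C(8,2)·!6 = 28·265 = 7420
  i=3: C(8,3)·!5 = 56·44 = 2464
  i=4: C(8,4)·!4 = 70·9 = 630
  i=5: C(8,5)·!3 = 56·2 = 112
  i=6: C(8,6)·!2 = 28·1 = 28
  i=7: C(8,7)·!1 = 8·0 = 0
  i=8: C(8,8)·!0 = 1·1 = 1
Total = 25487.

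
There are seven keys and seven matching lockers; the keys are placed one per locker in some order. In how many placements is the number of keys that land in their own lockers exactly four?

70

Pick the 4 fixed positions: C(7,4) = 35 ways.
The remaining 3 must be deranged: !3 = 2.
Total: 35 × 2 = 70.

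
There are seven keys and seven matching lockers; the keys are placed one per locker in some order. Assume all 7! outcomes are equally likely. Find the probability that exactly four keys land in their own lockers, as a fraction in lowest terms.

1/72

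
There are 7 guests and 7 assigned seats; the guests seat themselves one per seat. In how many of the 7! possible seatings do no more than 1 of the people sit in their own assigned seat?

3709

# with exactly i fixed is C(7,i)·!(7-i); sum over i=0..1:
  i=0: C(7,0)·!7 = 1·1854 = 1854
  i=1: C(7,1)·!6 = 7·265 = 1855
Total = 3709.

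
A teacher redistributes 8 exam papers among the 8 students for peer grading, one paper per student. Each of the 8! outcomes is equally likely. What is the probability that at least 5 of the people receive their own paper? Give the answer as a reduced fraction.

Favorable outcomes: Σ_{i≥5} C(8,i)·!(8-i) = 56·2 + 28·1 + 8·0 + 1·1 = 141.
Total outcomes: 8! = 40320.
Probability = 141/40320 = 47/13440.

47/13440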